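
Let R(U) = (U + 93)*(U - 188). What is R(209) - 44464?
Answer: -38122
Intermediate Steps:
R(U) = (-188 + U)*(93 + U) (R(U) = (93 + U)*(-188 + U) = (-188 + U)*(93 + U))
R(209) - 44464 = (-17484 + 209² - 95*209) - 44464 = (-17484 + 43681 - 19855) - 44464 = 6342 - 44464 = -38122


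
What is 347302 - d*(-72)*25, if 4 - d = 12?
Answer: 332902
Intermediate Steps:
d = -8 (d = 4 - 1*12 = 4 - 12 = -8)
347302 - d*(-72)*25 = 347302 - (-8*(-72))*25 = 347302 - 576*25 = 347302 - 1*14400 = 347302 - 14400 = 332902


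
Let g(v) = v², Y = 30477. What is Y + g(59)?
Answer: 33958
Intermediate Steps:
Y + g(59) = 30477 + 59² = 30477 + 3481 = 33958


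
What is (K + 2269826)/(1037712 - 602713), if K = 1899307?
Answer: 4169133/434999 ≈ 9.5842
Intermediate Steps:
(K + 2269826)/(1037712 - 602713) = (1899307 + 2269826)/(1037712 - 602713) = 4169133/434999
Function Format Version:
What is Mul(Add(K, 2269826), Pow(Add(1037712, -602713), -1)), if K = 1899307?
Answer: Rational(4169133, 434999) ≈ 9.5842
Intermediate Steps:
Mul(Add(K, 2269826), Pow(Add(1037712, -602713), -1)) = Mul(Add(1899307, 2269826), Pow(Add(1037712, -602713), -1)) = Mul(4169133, Pow(434999, -1)) = Mul(4169133, Rational(1, 434999)) = Rational(4169133, 434999)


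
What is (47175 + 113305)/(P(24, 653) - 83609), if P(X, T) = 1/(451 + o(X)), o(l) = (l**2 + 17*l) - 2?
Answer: -14372990/7488231 ≈ -1.9194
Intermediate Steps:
o(l) = -2 + l**2 + 17*l
P(X, T) = 1/(449 + X**2 + 17*X) (P(X, T) = 1/(451 + (-2 + X**2 + 17*X)) = 1/(449 + X**2 + 17*X))
(47175 + 113305)/(P(24, 653) - 83609) = (47175 + 113305)/(1/(449 + 24**2 + 17*24) - 83609) = 160480/(1/(449 + 576 + 408) - 83609) = 160480/(1/1433 - 83609) = 160480/(-119811696/1433) = 160480*(-1433/119811696) = -14372990/7488231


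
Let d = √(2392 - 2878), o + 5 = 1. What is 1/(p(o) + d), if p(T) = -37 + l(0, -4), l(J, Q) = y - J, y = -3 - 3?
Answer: -43/2335 - 9*I*√6/2335 ≈ -0.018415 - 0.0094413*I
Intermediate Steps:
y = -6
l(J, Q) = -6 - J
o = -4 (o = -5 + 1 = -4)
d = 9*I*√6 (d = √(-486) = 9*I*√6 ≈ 22.045*I)
p(T) = -43 (p(T) = -37 + (-6 - 1*0) = -37 + (-6 + 0) = -37 - 6 = -43)
1/(p(o) + d) = 1/(-43 + 9*I*√6)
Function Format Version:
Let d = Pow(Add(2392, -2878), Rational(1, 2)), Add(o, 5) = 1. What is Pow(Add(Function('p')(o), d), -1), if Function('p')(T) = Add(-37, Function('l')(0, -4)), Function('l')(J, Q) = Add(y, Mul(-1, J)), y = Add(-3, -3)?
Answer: Add(Rational(-43, 2335), Mul(Rational(-9, 2335), I, Pow(6, Rational(1, 2)))) ≈ Add(-0.018415, Mul(-0.0094413, I))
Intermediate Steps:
y = -6
Function('l')(J, Q) = Add(-6, Mul(-1, J))
o = -4 (o = Add(-5, 1) = -4)
d = Mul(9, I, Pow(6, Rational(1, 2))) (d = Pow(-486, Rational(1, 2)) = Mul(9, I, Pow(6, Rational(1, 2))) ≈ Mul(22.045, I))
Function('p')(T) = -43 (Function('p')(T) = Add(-37, Add(-6, Mul(-1, 0))) = Add(-37, Add(-6, 0)) = Add(-37, -6) = -43)
Pow(Add(Function('p')(o), d), -1) = Pow(Add(-43, Mul(9, I, Pow(6, Rational(1, 2)))), -1)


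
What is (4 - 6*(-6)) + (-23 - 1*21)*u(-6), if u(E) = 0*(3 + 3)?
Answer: 40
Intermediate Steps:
u(E) = 0 (u(E) = 0*6 = 0)
(4 - 6*(-6)) + (-23 - 1*21)*u(-6) = (4 - 6*(-6)) + (-23 - 1*21)*0 = (4 + 36) + (-23 - 21)*0 = 40 - 44*0 = 40 + 0 = 40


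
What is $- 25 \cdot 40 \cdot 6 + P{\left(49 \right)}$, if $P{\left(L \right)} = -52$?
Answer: $-6052$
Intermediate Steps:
$- 25 \cdot 40 \cdot 6 + P{\left(49 \right)} = - 25 \cdot 40 \cdot 6 - 52 = \left(-25\right) 240 - 52 = -6000 - 52 = -6052$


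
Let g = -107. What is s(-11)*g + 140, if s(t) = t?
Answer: 1317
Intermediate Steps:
s(-11)*g + 140 = -11*(-107) + 140 = 1177 + 140 = 1317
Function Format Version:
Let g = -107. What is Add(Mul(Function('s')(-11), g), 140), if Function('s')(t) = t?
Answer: 1317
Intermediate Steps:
Add(Mul(Function('s')(-11), g), 140) = Add(Mul(-11, -107), 140) = Add(1177, 140) = 1317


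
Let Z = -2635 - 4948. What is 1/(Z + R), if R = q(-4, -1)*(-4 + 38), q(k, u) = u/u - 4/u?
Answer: -1/7413 ≈ -0.00013490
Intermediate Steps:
Z = -7583
q(k, u) = 1 - 4/u
R = 170 (R = ((-4 - 1)/(-1))*(-4 + 38) = -1*(-5)*34 = 5*34 = 170)
1/(Z + R) = 1/(-7583 + 170) = 1/(-7413) = -1/7413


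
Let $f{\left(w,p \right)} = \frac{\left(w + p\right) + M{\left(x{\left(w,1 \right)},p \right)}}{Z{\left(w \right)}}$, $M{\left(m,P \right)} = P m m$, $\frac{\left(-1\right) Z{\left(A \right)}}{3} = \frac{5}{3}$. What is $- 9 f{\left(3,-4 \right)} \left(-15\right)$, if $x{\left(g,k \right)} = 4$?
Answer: $1755$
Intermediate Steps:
$Z{\left(A \right)} = -5$ ($Z{\left(A \right)} = - 3 \cdot \frac{5}{3} = - 3 \cdot 5 \cdot \frac{1}{3} = \left(-3\right) \frac{5}{3} = -5$)
$M{\left(m,P \right)} = P m^{2}$
$f{\left(w,p \right)} = - \frac{17 p}{5} - \frac{w}{5}$ ($f{\left(w,p \right)} = \frac{\left(w + p\right) + p 4^{2}}{-5} = \left(\left(p + w\right) + p 16\right) \left(- \frac{1}{5}\right) = \left(\left(p + w\right) + 16 p\right) \left(- \frac{1}{5}\right) = \left(w + 17 p\right) \left(- \frac{1}{5}\right) = - \frac{17 p}{5} - \frac{w}{5}$)
$- 9 f{\left(3,-4 \right)} \left(-15\right) = - 9 \left(\left(- \frac{17}{5}\right) \left(-4\right) - \frac{3}{5}\right) \left(-15\right) = - 9 \left(\frac{68}{5} - \frac{3}{5}\right) \left(-15\right) = \left(-9\right) 13 \left(-15\right) = \left(-117\right) \left(-15\right) = 1755$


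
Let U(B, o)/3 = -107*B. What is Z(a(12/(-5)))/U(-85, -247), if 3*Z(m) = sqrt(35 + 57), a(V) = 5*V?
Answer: 2*sqrt(23)/81855 ≈ 0.00011718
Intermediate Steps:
U(B, o) = -321*B (U(B, o) = 3*(-107*B) = -321*B)
Z(m) = 2*sqrt(23)/3 (Z(m) = sqrt(35 + 57)/3 = sqrt(92)/3 = (2*sqrt(23))/3 = 2*sqrt(23)/3)
Z(a(12/(-5)))/U(-85, -247) = (2*sqrt(23)/3)/((-321*(-85))) = (2*sqrt(23)/3)/27285 = (2*sqrt(23)/3)*(1/27285) = 2*sqrt(23)/81855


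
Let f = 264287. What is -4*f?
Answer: -1057148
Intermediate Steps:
-4*f = -4*264287 = -1057148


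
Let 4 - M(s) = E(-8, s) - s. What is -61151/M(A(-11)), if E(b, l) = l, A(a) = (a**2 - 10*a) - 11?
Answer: -61151/4 ≈ -15288.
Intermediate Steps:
A(a) = -11 + a**2 - 10*a
M(s) = 4 (M(s) = 4 - (s - s) = 4 - 1*0 = 4 + 0 = 4)
-61151/M(A(-11)) = -61151/4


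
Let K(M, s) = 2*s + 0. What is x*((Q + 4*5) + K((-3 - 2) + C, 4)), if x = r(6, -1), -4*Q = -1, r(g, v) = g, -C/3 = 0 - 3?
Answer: 339/2 ≈ 169.50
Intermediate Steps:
C = 9 (C = -3*(0 - 3) = -3*(-3) = 9)
Q = 1/4 (Q = -1/4*(-1) = 1/4 ≈ 0.25000)
x = 6
K(M, s) = 2*s
x*((Q + 4*5) + K((-3 - 2) + C, 4)) = 6*((1/4 + 4*5) + 2*4) = 6*((1/4 + 20) + 8) = 6*(81/4 + 8) = 6*(113/4) = 339/2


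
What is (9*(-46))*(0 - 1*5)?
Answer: 2070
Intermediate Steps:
(9*(-46))*(0 - 1*5) = -414*(0 - 5) = -414*(-5) = 2070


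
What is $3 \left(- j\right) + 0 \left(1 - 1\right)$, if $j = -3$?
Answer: $9$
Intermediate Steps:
$3 \left(- j\right) + 0 \left(1 - 1\right) = 3 \left(\left(-1\right) \left(-3\right)\right) + 0 \left(1 - 1\right) = 3 \cdot 3 + 0 \cdot 0 = 9 + 0 = 9$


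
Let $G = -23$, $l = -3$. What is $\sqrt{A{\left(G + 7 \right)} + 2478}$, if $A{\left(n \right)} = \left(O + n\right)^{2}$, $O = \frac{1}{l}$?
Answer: $\frac{\sqrt{24703}}{3} \approx 52.391$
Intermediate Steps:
$O = - \frac{1}{3}$ ($O = \frac{1}{-3} = - \frac{1}{3} \approx -0.33333$)
$A{\left(n \right)} = \left(- \frac{1}{3} + n\right)^{2}$
$\sqrt{A{\left(G + 7 \right)} + 2478} = \sqrt{\frac{\left(-1 + 3 \left(-23 + 7\right)\right)^{2}}{9} + 2478} = \sqrt{\frac{\left(-1 + 3 \left(-16\right)\right)^{2}}{9} + 2478} = \sqrt{\frac{\left(-1 - 48\right)^{2}}{9} + 2478} = \sqrt{\frac{\left(-49\right)^{2}}{9} + 2478} = \sqrt{\frac{1}{9} \cdot 2401 + 2478} = \sqrt{\frac{2401}{9} + 2478} = \sqrt{\frac{24703}{9}} = \frac{\sqrt{24703}}{3}$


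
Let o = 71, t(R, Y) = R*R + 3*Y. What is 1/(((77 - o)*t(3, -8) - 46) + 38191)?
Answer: 1/38055 ≈ 2.6278e-5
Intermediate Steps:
t(R, Y) = R² + 3*Y
1/(((77 - o)*t(3, -8) - 46) + 38191) = 1/(((77 - 1*71)*(3² + 3*(-8)) - 46) + 38191) = 1/(((77 - 71)*(9 - 24) - 46) + 38191) = 1/((6*(-15) - 46) + 38191) = 1/((-90 - 46) + 38191) = 1/(-136 + 38191) = 1/38055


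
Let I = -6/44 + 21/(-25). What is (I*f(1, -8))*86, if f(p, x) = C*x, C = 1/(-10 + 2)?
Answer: -23091/275 ≈ -83.967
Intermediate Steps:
C = -⅛ (C = 1/(-8) = -⅛ ≈ -0.12500)
I = -537/550 (I = -6*1/44 + 21*(-1/25) = -3/22 - 21/25 = -537/550 ≈ -0.97636)
f(p, x) = -x/8
(I*f(1, -8))*86 = -(-537)*(-8)/4400*86 = -537/550*1*86 = -537/550*86 = -23091/275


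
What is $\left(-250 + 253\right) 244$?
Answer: $732$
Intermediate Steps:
$\left(-250 + 253\right) 244 = 3 \cdot 244 = 732$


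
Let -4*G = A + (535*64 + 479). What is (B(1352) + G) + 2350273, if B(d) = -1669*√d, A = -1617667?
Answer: 2746010 - 43394*√2 ≈ 2.6846e+6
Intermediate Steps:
G = 395737 (G = -(-1617667 + (535*64 + 479))/4 = -(-1617667 + (34240 + 479))/4 = -(-1617667 + 34719)/4 = -¼*(-1582948) = 395737)
(B(1352) + G) + 2350273 = (-43394*√2 + 395737) + 2350273 = (395737 - 43394*√2) + 2350273 = 2746010 - 43394*√2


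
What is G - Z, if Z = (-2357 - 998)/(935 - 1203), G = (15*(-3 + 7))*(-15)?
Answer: -244555/268 ≈ -912.52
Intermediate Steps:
G = -900 (G = (15*4)*(-15) = 60*(-15) = -900)
Z = 3355/268 (Z = -3355/(-268) = -3355*(-1/268) = 3355/268 ≈ 12.519)
G - Z = -900 - 1*3355/268 = -900 - 3355/268 = -244555/268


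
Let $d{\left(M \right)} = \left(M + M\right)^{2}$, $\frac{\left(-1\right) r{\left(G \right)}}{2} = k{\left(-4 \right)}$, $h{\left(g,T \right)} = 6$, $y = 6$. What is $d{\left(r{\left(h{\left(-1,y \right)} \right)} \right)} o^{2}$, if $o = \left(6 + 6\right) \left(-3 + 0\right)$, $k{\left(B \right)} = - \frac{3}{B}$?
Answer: $11664$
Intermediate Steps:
$r{\left(G \right)} = - \frac{3}{2}$ ($r{\left(G \right)} = - 2 \left(- \frac{3}{-4}\right) = - 2 \left(\left(-3\right) \left(- \frac{1}{4}\right)\right) = \left(-2\right) \frac{3}{4} = - \frac{3}{2}$)
$o = -36$ ($o = 12 \left(-3\right) = -36$)
$d{\left(M \right)} = 4 M^{2}$ ($d{\left(M \right)} = \left(2 M\right)^{2} = 4 M^{2}$)
$d{\left(r{\left(h{\left(-1,y \right)} \right)} \right)} o^{2} = 4 \left(- \frac{3}{2}\right)^{2} \left(-36\right)^{2} = 4 \cdot \frac{9}{4} \cdot 1296 = 9 \cdot 1296 = 11664$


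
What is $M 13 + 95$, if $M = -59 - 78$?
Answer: $-1686$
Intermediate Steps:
$M = -137$
$M 13 + 95 = \left(-137\right) 13 + 95 = -1781 + 95 = -1686$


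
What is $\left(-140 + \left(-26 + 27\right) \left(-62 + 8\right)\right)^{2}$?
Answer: $37636$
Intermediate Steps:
$\left(-140 + \left(-26 + 27\right) \left(-62 + 8\right)\right)^{2} = \left(-140 + 1 \left(-54\right)\right)^{2} = \left(-140 - 54\right)^{2} = \left(-194\right)^{2} = 37636$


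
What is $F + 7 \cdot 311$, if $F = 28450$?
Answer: $30627$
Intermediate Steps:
$F + 7 \cdot 311 = 28450 + 7 \cdot 311 = 28450 + 2177 = 30627$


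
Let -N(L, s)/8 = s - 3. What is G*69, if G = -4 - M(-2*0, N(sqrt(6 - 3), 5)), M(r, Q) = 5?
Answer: -621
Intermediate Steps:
N(L, s) = 24 - 8*s (N(L, s) = -8*(s - 3) = -8*(-3 + s) = 24 - 8*s)
G = -9 (G = -4 - 1*5 = -4 - 5 = -9)
G*69 = -9*69 = -621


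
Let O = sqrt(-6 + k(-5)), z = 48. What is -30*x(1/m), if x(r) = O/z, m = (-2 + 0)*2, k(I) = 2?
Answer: -5*I/4 ≈ -1.25*I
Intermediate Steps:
m = -4 (m = -2*2 = -4)
O = 2*I (O = sqrt(-6 + 2) = sqrt(-4) = 2*I ≈ 2.0*I)
x(r) = I/24 (x(r) = (2*I)/48 = (2*I)*(1/48) = I/24)
-30*x(1/m) = -5*I/4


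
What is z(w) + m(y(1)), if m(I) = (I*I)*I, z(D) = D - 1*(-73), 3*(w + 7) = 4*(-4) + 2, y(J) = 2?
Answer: 208/3 ≈ 69.333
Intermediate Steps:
w = -35/3 (w = -7 + (4*(-4) + 2)/3 = -7 + (-16 + 2)/3 = -7 + (⅓)*(-14) = -7 - 14/3 = -35/3 ≈ -11.667)
z(D) = 73 + D (z(D) = D + 73 = 73 + D)
m(I) = I³ (m(I) = I²*I = I³)
z(w) + m(y(1)) = (73 - 35/3) + 2³ = 184/3 + 8 = 208/3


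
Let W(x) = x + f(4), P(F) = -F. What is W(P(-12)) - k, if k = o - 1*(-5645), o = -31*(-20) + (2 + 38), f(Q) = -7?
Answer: -6300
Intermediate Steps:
o = 660 (o = 620 + 40 = 660)
W(x) = -7 + x (W(x) = x - 7 = -7 + x)
k = 6305 (k = 660 - 1*(-5645) = 660 + 5645 = 6305)
W(P(-12)) - k = (-7 - 1*(-12)) - 1*6305 = (-7 + 12) - 6305 = 5 - 6305 = -6300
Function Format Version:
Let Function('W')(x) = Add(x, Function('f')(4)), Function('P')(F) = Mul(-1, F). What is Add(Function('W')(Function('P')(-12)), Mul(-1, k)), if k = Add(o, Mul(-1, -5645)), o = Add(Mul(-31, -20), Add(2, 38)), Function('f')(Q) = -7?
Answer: -6300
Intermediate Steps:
o = 660 (o = Add(620, 40) = 660)
Function('W')(x) = Add(-7, x) (Function('W')(x) = Add(x, -7) = Add(-7, x))
k = 6305 (k = Add(660, Mul(-1, -5645)) = Add(660, 5645) = 6305)
Add(Function('W')(Function('P')(-12)), Mul(-1, k)) = Add(Add(-7, Mul(-1, -12)), Mul(-1, 6305)) = Add(Add(-7, 12), -6305) = Add(5, -6305) = -6300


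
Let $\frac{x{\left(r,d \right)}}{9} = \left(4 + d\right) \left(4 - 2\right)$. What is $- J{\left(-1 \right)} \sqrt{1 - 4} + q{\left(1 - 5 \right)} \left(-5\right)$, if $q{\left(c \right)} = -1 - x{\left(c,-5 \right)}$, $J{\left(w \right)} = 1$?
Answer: $-85 - i \sqrt{3} \approx -85.0 - 1.732 i$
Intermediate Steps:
$x{\left(r,d \right)} = 72 + 18 d$ ($x{\left(r,d \right)} = 9 \left(4 + d\right) \left(4 - 2\right) = 9 \left(4 + d\right) 2 = 9 \left(8 + 2 d\right) = 72 + 18 d$)
$q{\left(c \right)} = 17$ ($q{\left(c \right)} = -1 - \left(72 + 18 \left(-5\right)\right) = -1 - \left(72 - 90\right) = -1 - -18 = -1 + 18 = 17$)
$- J{\left(-1 \right)} \sqrt{1 - 4} + q{\left(1 - 5 \right)} \left(-5\right) = \left(-1\right) 1 \sqrt{1 - 4} + 17 \left(-5\right) = - \sqrt{-3} - 85 = - i \sqrt{3} - 85 = -85 - i \sqrt{3}$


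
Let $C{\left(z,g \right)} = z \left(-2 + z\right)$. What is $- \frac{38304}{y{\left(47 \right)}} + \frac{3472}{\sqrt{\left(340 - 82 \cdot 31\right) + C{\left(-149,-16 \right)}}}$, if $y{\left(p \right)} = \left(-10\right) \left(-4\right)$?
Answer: $- \frac{4788}{5} + \frac{3472 \sqrt{20297}}{20297} \approx -933.23$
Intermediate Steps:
$y{\left(p \right)} = 40$
$- \frac{38304}{y{\left(47 \right)}} + \frac{3472}{\sqrt{\left(340 - 82 \cdot 31\right) + C{\left(-149,-16 \right)}}} = - \frac{38304}{40} + \frac{3472}{\sqrt{\left(340 - 82 \cdot 31\right) - 149 \left(-2 - 149\right)}} = \left(-38304\right) \frac{1}{40} + \frac{3472}{\sqrt{\left(340 - 2542\right) - -22499}} = - \frac{4788}{5} + \frac{3472}{\sqrt{\left(340 - 2542\right) + 22499}} = - \frac{4788}{5} + \frac{3472}{\sqrt{-2202 + 22499}} = - \frac{4788}{5} + \frac{3472}{\sqrt{20297}} = - \frac{4788}{5} + 3472 \frac{\sqrt{20297}}{20297} = - \frac{4788}{5} + \frac{3472 \sqrt{20297}}{20297}$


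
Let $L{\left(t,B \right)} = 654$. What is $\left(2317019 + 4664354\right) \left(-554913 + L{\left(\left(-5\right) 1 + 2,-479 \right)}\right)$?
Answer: $-3869488817607$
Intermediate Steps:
$\left(2317019 + 4664354\right) \left(-554913 + L{\left(\left(-5\right) 1 + 2,-479 \right)}\right) = \left(2317019 + 4664354\right) \left(-554913 + 654\right) = 6981373 \left(-554259\right) = -3869488817607$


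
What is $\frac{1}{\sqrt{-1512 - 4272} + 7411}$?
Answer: $\frac{7411}{54928705} - \frac{2 i \sqrt{1446}}{54928705} \approx 0.00013492 - 1.3846 \cdot 10^{-6} i$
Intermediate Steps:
$\frac{1}{\sqrt{-1512 - 4272} + 7411} = \frac{1}{\sqrt{-5784} + 7411} = \frac{1}{2 i \sqrt{1446} + 7411} = \frac{1}{7411 + 2 i \sqrt{1446}}$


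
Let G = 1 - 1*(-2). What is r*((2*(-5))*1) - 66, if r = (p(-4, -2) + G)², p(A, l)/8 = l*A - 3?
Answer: -18556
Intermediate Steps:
p(A, l) = -24 + 8*A*l (p(A, l) = 8*(l*A - 3) = 8*(A*l - 3) = 8*(-3 + A*l) = -24 + 8*A*l)
G = 3 (G = 1 + 2 = 3)
r = 1849 (r = ((-24 + 8*(-4)*(-2)) + 3)² = ((-24 + 64) + 3)² = (40 + 3)² = 43² = 1849)
r*((2*(-5))*1) - 66 = 1849*((2*(-5))*1) - 66 = 1849*(-10*1) - 66 = 1849*(-10) - 66 = -18490 - 66 = -18556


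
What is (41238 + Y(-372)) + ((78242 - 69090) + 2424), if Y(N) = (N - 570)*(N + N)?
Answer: 753662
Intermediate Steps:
Y(N) = 2*N*(-570 + N) (Y(N) = (-570 + N)*(2*N) = 2*N*(-570 + N))
(41238 + Y(-372)) + ((78242 - 69090) + 2424) = (41238 + 2*(-372)*(-570 - 372)) + ((78242 - 69090) + 2424) = (41238 + 2*(-372)*(-942)) + (9152 + 2424) = (41238 + 700848) + 11576 = 742086 + 11576 = 753662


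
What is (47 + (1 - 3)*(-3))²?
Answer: 2809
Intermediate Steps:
(47 + (1 - 3)*(-3))² = (47 - 2*(-3))² = (47 + 6)² = 53² = 2809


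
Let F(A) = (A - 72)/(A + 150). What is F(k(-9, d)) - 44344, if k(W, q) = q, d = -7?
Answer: -6341271/143 ≈ -44345.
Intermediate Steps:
F(A) = (-72 + A)/(150 + A)
F(k(-9, d)) - 44344 = (-72 - 7)/(150 - 7) - 44344 = -79/143 - 44344 = -6341271/143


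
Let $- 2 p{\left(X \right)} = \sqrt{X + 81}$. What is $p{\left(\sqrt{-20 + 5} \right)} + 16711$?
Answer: $16711 - \frac{\sqrt{81 + i \sqrt{15}}}{2} \approx 16707.0 - 0.10755 i$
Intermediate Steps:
$p{\left(X \right)} = - \frac{\sqrt{81 + X}}{2}$ ($p{\left(X \right)} = - \frac{\sqrt{X + 81}}{2} = - \frac{\sqrt{81 + X}}{2}$)
$p{\left(\sqrt{-20 + 5} \right)} + 16711 = - \frac{\sqrt{81 + \sqrt{-20 + 5}}}{2} + 16711 = - \frac{\sqrt{81 + \sqrt{-15}}}{2} + 16711 = - \frac{\sqrt{81 + i \sqrt{15}}}{2} + 16711 = 16711 - \frac{\sqrt{81 + i \sqrt{15}}}{2}$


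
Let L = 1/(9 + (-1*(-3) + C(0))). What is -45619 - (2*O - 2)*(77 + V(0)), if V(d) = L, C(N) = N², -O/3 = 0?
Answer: -272789/6 ≈ -45465.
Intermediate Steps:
O = 0 (O = -3*0 = 0)
L = 1/12 (L = 1/(9 + (-1*(-3) + 0²)) = 1/(9 + (3 + 0)) = 1/(9 + 3) = 1/12 ≈ 0.083333)
V(d) = 1/12
-45619 - (2*O - 2)*(77 + V(0)) = -45619 - (2*0 - 2)*(77 + 1/12) = -45619 - (0 - 2)*925/12 = -45619 - (-2)*925/12 = -45619 - 1*(-925/6) = -45619 + 925/6 = -272789/6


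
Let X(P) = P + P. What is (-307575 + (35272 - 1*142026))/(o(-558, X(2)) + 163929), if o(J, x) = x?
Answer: -414329/163933 ≈ -2.5274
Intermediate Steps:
X(P) = 2*P
(-307575 + (35272 - 1*142026))/(o(-558, X(2)) + 163929) = (-307575 + (35272 - 1*142026))/(2*2 + 163929) = (-307575 + (35272 - 142026))/(4 + 163929) = (-307575 - 106754)/163933 = -414329*1/163933 = -414329/163933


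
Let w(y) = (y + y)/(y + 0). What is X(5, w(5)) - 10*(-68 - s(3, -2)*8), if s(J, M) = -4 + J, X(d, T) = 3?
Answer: 603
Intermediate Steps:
w(y) = 2 (w(y) = (2*y)/y = 2)
X(5, w(5)) - 10*(-68 - s(3, -2)*8) = 3 - 10*(-68 - (-4 + 3)*8) = 3 - 10*(-68 - (-1)*8) = 3 - 10*(-68 - 1*(-8)) = 3 - 10*(-68 + 8) = 3 - 10*(-60) = 3 + 600 = 603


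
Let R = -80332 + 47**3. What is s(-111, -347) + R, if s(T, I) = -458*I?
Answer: 182417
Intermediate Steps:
R = 23491 (R = -80332 + 103823 = 23491)
s(-111, -347) + R = -458*(-347) + 23491 = 158926 + 23491 = 182417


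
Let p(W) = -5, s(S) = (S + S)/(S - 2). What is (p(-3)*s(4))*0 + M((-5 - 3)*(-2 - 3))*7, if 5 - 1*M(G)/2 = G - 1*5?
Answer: -420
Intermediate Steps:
M(G) = 20 - 2*G (M(G) = 10 - 2*(G - 1*5) = 10 - 2*(G - 5) = 10 - 2*(-5 + G) = 10 + (10 - 2*G) = 20 - 2*G)
s(S) = 2*S/(-2 + S) (s(S) = (2*S)/(-2 + S) = 2*S/(-2 + S))
(p(-3)*s(4))*0 + M((-5 - 3)*(-2 - 3))*7 = -10*4/(-2 + 4)*0 + (20 - 2*(-5 - 3)*(-2 - 3))*7 = -10*4/2*0 + (20 - (-16)*(-5))*7 = -10*4/2*0 + (20 - 2*40)*7 = -5*4*0 + (20 - 80)*7 = -20*0 - 60*7 = 0 - 420 = -420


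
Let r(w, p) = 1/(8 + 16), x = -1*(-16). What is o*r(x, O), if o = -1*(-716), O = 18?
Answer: 179/6 ≈ 29.833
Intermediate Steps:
x = 16
r(w, p) = 1/24
o = 716
o*r(x, O) = 716*(1/24) = 179/6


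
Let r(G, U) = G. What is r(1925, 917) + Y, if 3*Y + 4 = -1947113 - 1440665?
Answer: -3382007/3 ≈ -1.1273e+6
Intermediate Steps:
Y = -3387782/3 (Y = -4/3 + (-1947113 - 1440665)/3 = -4/3 + (⅓)*(-3387778) = -4/3 - 3387778/3 = -3387782/3 ≈ -1.1293e+6)
r(1925, 917) + Y = 1925 - 3387782/3 = -3382007/3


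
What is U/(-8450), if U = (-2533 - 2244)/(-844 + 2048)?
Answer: 4777/10173800 ≈ 0.00046954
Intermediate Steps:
U = -4777/1204 ≈ -3.9676
U/(-8450) = -4777/1204/(-8450) = -4777/1204*(-1/8450) = 4777/10173800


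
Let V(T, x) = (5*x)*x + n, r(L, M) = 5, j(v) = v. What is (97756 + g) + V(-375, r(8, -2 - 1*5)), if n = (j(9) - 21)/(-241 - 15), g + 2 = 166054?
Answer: 16891715/64 ≈ 2.6393e+5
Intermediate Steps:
g = 166052 (g = -2 + 166054 = 166052)
n = 3/64 (n = (9 - 21)/(-241 - 15) = -12/(-256) = -12*(-1/256) = 3/64 ≈ 0.046875)
V(T, x) = 3/64 + 5*x² (V(T, x) = (5*x)*x + 3/64 = 5*x² + 3/64 = 3/64 + 5*x²)
(97756 + g) + V(-375, r(8, -2 - 1*5)) = (97756 + 166052) + (3/64 + 5*5²) = 263808 + (3/64 + 5*25) = 263808 + (3/64 + 125) = 263808 + 8003/64 = 16891715/64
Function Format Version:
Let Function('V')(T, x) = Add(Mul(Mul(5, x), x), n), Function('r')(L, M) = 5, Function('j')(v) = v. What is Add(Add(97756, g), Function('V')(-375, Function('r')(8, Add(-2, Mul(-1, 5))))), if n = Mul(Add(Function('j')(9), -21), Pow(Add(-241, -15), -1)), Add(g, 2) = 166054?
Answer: Rational(16891715, 64) ≈ 2.6393e+5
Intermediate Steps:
g = 166052 (g = Add(-2, 166054) = 166052)
n = Rational(3, 64) (n = Mul(Add(9, -21), Pow(Add(-241, -15), -1)) = Mul(-12, Pow(-256, -1)) = Mul(-12, Rational(-1, 256)) = Rational(3, 64) ≈ 0.046875)
Function('V')(T, x) = Add(Rational(3, 64), Mul(5, Pow(x, 2))) (Function('V')(T, x) = Add(Mul(Mul(5, x), x), Rational(3, 64)) = Add(Mul(5, Pow(x, 2)), Rational(3, 64)) = Add(Rational(3, 64), Mul(5, Pow(x, 2))))
Add(Add(97756, g), Function('V')(-375, Function('r')(8, Add(-2, Mul(-1, 5))))) = Add(Add(97756, 166052), Add(Rational(3, 64), Mul(5, Pow(5, 2)))) = Add(263808, Add(Rational(3, 64), Mul(5, 25))) = Add(263808, Add(Rational(3, 64), 125)) = Add(263808, Rational(8003, 64)) = Rational(16891715, 64)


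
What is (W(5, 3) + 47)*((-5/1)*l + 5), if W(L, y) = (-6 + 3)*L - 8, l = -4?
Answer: 600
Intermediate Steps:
W(L, y) = -8 - 3*L (W(L, y) = -3*L - 8 = -8 - 3*L)
(W(5, 3) + 47)*((-5/1)*l + 5) = ((-8 - 3*5) + 47)*(-5/1*(-4) + 5) = ((-8 - 15) + 47)*(-5*1*(-4) + 5) = (-23 + 47)*(-5*(-4) + 5) = 24*(20 + 5) = 24*25 = 600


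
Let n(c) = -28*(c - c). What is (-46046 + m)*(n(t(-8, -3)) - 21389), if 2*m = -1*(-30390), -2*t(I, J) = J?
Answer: 659872039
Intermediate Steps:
t(I, J) = -J/2
n(c) = 0 (n(c) = -28*0 = 0)
m = 15195 (m = (-1*(-30390))/2 = (½)*30390 = 15195)
(-46046 + m)*(n(t(-8, -3)) - 21389) = (-46046 + 15195)*(0 - 21389) = -30851*(-21389) = 659872039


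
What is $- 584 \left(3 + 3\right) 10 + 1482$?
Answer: $-33558$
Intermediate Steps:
$- 584 \left(3 + 3\right) 10 + 1482 = - 584 \cdot 6 \cdot 10 + 1482 = \left(-584\right) 60 + 1482 = -35040 + 1482 = -33558$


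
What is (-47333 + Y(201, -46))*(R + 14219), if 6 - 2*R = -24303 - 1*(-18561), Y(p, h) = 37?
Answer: -808430528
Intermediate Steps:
R = 2874 (R = 3 - (-24303 - 1*(-18561))/2 = 3 - (-24303 + 18561)/2 = 3 - ½*(-5742) = 3 + 2871 = 2874)
(-47333 + Y(201, -46))*(R + 14219) = (-47333 + 37)*(2874 + 14219) = -47296*17093 = -808430528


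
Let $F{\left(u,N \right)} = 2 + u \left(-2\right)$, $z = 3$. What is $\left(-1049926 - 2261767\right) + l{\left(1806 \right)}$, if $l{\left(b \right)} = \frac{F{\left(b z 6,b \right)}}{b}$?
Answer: $- \frac{2990491286}{903} \approx -3.3117 \cdot 10^{6}$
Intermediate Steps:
$F{\left(u,N \right)} = 2 - 2 u$
$l{\left(b \right)} = \frac{2 - 36 b}{b}$ ($l{\left(b \right)} = \frac{2 - 2 b 3 \cdot 6}{b} = \frac{2 - 2 \cdot 3 b 6}{b} = \frac{2 - 2 \cdot 18 b}{b} = \frac{2 - 36 b}{b}$)
$\left(-1049926 - 2261767\right) + l{\left(1806 \right)} = \left(-1049926 - 2261767\right) - \left(36 - \frac{2}{1806}\right) = \left(-1049926 - 2261767\right) + \left(-36 + 2 \cdot \frac{1}{1806}\right) = -3311693 + \left(-36 + \frac{1}{903}\right) = -3311693 - \frac{32507}{903} = - \frac{2990491286}{903}$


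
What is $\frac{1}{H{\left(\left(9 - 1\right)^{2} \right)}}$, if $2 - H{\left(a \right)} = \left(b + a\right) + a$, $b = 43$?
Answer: $- \frac{1}{169} \approx -0.0059172$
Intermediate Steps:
$H{\left(a \right)} = -41 - 2 a$ ($H{\left(a \right)} = 2 - \left(\left(43 + a\right) + a\right) = 2 - \left(43 + 2 a\right) = -41 - 2 a$)
$\frac{1}{H{\left(\left(9 - 1\right)^{2} \right)}} = \frac{1}{-41 - 2 \left(9 - 1\right)^{2}} = \frac{1}{-41 - 2 \cdot 8^{2}} = \frac{1}{-41 - 128} = \frac{1}{-169} = - \frac{1}{169}$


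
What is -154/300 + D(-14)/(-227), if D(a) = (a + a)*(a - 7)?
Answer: -105679/34050 ≈ -3.1036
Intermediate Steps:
D(a) = 2*a*(-7 + a) (D(a) = (2*a)*(-7 + a) = 2*a*(-7 + a))
-154/300 + D(-14)/(-227) = -154/300 + (2*(-14)*(-7 - 14))/(-227) = -154*1/300 + (2*(-14)*(-21))*(-1/227) = -77/150 + 588*(-1/227) = -77/150 - 588/227 = -105679/34050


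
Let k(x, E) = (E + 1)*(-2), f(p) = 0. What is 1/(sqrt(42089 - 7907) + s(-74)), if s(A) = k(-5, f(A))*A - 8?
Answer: -70/7291 + 9*sqrt(422)/14582 ≈ 0.0030780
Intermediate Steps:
k(x, E) = -2 - 2*E (k(x, E) = (1 + E)*(-2) = -2 - 2*E)
s(A) = -8 - 2*A (s(A) = (-2 - 2*0)*A - 8 = (-2 + 0)*A - 8 = -2*A - 8 = -8 - 2*A)
1/(sqrt(42089 - 7907) + s(-74)) = 1/(sqrt(42089 - 7907) + (-8 - 2*(-74))) = 1/(sqrt(34182) + (-8 + 148)) = 1/(9*sqrt(422) + 140) = 1/(140 + 9*sqrt(422))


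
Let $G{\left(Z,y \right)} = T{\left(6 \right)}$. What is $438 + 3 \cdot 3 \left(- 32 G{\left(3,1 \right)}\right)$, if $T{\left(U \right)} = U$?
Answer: $-1290$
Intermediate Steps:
$G{\left(Z,y \right)} = 6$
$438 + 3 \cdot 3 \left(- 32 G{\left(3,1 \right)}\right) = 438 + 3 \cdot 3 \left(\left(-32\right) 6\right) = 438 + 9 \left(-192\right) = 438 - 1728 = -1290$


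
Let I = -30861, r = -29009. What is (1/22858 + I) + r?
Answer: -1368508459/22858 ≈ -59870.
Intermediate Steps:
(1/22858 + I) + r = (1/22858 - 30861) - 29009 = -705420737/22858 - 29009 = -1368508459/22858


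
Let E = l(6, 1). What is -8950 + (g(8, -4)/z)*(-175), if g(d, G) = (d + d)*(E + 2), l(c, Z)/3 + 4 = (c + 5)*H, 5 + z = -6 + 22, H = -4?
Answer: 299150/11 ≈ 27195.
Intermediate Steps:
z = 11 (z = -5 + (-6 + 22) = -5 + 16 = 11)
l(c, Z) = -72 - 12*c (l(c, Z) = -12 + 3*((c + 5)*(-4)) = -12 + 3*((5 + c)*(-4)) = -12 + 3*(-20 - 4*c) = -12 + (-60 - 12*c) = -72 - 12*c)
E = -144 (E = -72 - 12*6 = -72 - 72 = -144)
g(d, G) = -284*d (g(d, G) = (d + d)*(-144 + 2) = (2*d)*(-142) = -284*d)
-8950 + (g(8, -4)/z)*(-175) = -8950 + (-284*8/11)*(-175) = -8950 - 2272*1/11*(-175) = -8950 - 2272/11*(-175) = -8950 + 397600/11 = 299150/11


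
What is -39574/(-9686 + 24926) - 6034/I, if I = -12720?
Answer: -571421/269240 ≈ -2.1223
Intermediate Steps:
-39574/(-9686 + 24926) - 6034/I = -39574/(-9686 + 24926) - 6034/(-12720) = -39574/15240 - 6034*(-1/12720) = -39574*1/15240 + 3017/6360 = -19787/7620 + 3017/6360 = -571421/269240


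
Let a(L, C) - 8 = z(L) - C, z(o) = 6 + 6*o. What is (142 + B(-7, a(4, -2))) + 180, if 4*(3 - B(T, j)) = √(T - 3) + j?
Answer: 315 - I*√10/4 ≈ 315.0 - 0.79057*I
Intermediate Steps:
a(L, C) = 14 - C + 6*L (a(L, C) = 8 + ((6 + 6*L) - C) = 8 + (6 - C + 6*L) = 14 - C + 6*L)
B(T, j) = 3 - j/4 - √(-3 + T)/4 (B(T, j) = 3 - (√(T - 3) + j)/4 = 3 - (√(-3 + T) + j)/4 = 3 - (j + √(-3 + T))/4 = 3 + (-j/4 - √(-3 + T)/4) = 3 - j/4 - √(-3 + T)/4)
(142 + B(-7, a(4, -2))) + 180 = (142 + (3 - (14 - 1*(-2) + 6*4)/4 - √(-3 - 7)/4)) + 180 = (142 + (3 - (14 + 2 + 24)/4 - I*√10/4)) + 180 = (142 + (3 - ¼*40 - I*√10/4)) + 180 = (142 + (3 - 10 - I*√10/4)) + 180 = (142 + (-7 - I*√10/4)) + 180 = (135 - I*√10/4) + 180 = 315 - I*√10/4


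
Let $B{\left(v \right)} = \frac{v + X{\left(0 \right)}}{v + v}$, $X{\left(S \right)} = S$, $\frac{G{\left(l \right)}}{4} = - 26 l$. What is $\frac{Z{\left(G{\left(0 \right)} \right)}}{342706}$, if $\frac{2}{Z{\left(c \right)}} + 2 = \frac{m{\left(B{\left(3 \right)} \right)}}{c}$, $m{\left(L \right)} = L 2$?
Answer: $0$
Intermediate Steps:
$G{\left(l \right)} = - 104 l$ ($G{\left(l \right)} = 4 \left(- 26 l\right) = - 104 l$)
$B{\left(v \right)} = \frac{1}{2}$ ($B{\left(v \right)} = \frac{v + 0}{v + v} = \frac{v}{2 v} = v \frac{1}{2 v} = \frac{1}{2}$)
$m{\left(L \right)} = 2 L$
$Z{\left(c \right)} = \frac{2}{-2 + \frac{1}{c}}$ ($Z{\left(c \right)} = \frac{2}{-2 + \frac{2 \cdot \frac{1}{2}}{c}} = \frac{2}{-2 + 1 \frac{1}{c}} = \frac{2}{-2 + \frac{1}{c}}$)
$\frac{Z{\left(G{\left(0 \right)} \right)}}{342706} = \frac{\left(-2\right) \left(\left(-104\right) 0\right) \frac{1}{-1 + 2 \left(\left(-104\right) 0\right)}}{342706} = \left(-2\right) 0 \frac{1}{-1 + 2 \cdot 0} \cdot \frac{1}{342706} = \left(-2\right) 0 \frac{1}{-1 + 0} \cdot \frac{1}{342706} = \left(-2\right) 0 \frac{1}{-1} \cdot \frac{1}{342706} = \left(-2\right) 0 \left(-1\right) \frac{1}{342706} = 0 \cdot \frac{1}{342706} = 0$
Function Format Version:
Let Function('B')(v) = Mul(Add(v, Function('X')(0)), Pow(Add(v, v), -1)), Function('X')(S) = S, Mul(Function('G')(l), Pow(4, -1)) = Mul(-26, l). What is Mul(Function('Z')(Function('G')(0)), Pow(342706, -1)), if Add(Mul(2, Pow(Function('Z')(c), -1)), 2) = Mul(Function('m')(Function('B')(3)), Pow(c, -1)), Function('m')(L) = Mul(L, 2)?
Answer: 0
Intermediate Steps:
Function('G')(l) = Mul(-104, l) (Function('G')(l) = Mul(4, Mul(-26, l)) = Mul(-104, l))
Function('B')(v) = Rational(1, 2) (Function('B')(v) = Mul(Add(v, 0), Pow(Add(v, v), -1)) = Mul(v, Pow(Mul(2, v), -1)) = Mul(v, Mul(Rational(1, 2), Pow(v, -1))) = Rational(1, 2))
Function('m')(L) = Mul(2, L)
Function('Z')(c) = Mul(2, Pow(Add(-2, Pow(c, -1)), -1)) (Function('Z')(c) = Mul(2, Pow(Add(-2, Mul(Mul(2, Rational(1, 2)), Pow(c, -1))), -1)) = Mul(2, Pow(Add(-2, Mul(1, Pow(c, -1))), -1)) = Mul(2, Pow(Add(-2, Pow(c, -1)), -1)))
Mul(Function('Z')(Function('G')(0)), Pow(342706, -1)) = Mul(Mul(-2, Mul(-104, 0), Pow(Add(-1, Mul(2, Mul(-104, 0))), -1)), Pow(342706, -1)) = Mul(Mul(-2, 0, Pow(Add(-1, Mul(2, 0)), -1)), Rational(1, 342706)) = Mul(Mul(-2, 0, Pow(Add(-1, 0), -1)), Rational(1, 342706)) = Mul(Mul(-2, 0, Pow(-1, -1)), Rational(1, 342706)) = Mul(Mul(-2, 0, -1), Rational(1, 342706)) = Mul(0, Rational(1, 342706)) = 0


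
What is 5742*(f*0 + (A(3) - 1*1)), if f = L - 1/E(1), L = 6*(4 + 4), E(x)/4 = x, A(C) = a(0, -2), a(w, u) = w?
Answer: -5742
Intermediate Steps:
A(C) = 0
E(x) = 4*x
L = 48 (L = 6*8 = 48)
f = 191/4 (f = 48 - 1/(4*1) = 48 - 1/4 = 48 - 1*¼ = 48 - ¼ = 191/4 ≈ 47.750)
5742*(f*0 + (A(3) - 1*1)) = 5742*((191/4)*0 + (0 - 1*1)) = 5742*(0 + (0 - 1)) = 5742*(0 - 1) = 5742*(-1) = -5742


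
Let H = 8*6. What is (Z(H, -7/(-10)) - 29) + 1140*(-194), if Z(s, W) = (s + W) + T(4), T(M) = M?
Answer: -2211363/10 ≈ -2.2114e+5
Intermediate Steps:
H = 48
Z(s, W) = 4 + W + s (Z(s, W) = (s + W) + 4 = (W + s) + 4 = 4 + W + s)
(Z(H, -7/(-10)) - 29) + 1140*(-194) = ((4 - 7/(-10) + 48) - 29) + 1140*(-194) = ((4 - 7*(-⅒) + 48) - 29) - 221160 = ((4 + 7/10 + 48) - 29) - 221160 = (527/10 - 29) - 221160 = 237/10 - 221160 = -2211363/10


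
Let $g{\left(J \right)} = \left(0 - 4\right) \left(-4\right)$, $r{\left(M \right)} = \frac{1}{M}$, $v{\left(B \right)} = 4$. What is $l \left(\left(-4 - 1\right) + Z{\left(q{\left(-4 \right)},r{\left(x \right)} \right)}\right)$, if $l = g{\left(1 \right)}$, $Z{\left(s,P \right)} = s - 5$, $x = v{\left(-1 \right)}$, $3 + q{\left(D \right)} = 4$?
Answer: $-144$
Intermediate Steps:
$q{\left(D \right)} = 1$ ($q{\left(D \right)} = -3 + 4 = 1$)
$x = 4$
$Z{\left(s,P \right)} = -5 + s$ ($Z{\left(s,P \right)} = s - 5 = -5 + s$)
$g{\left(J \right)} = 16$ ($g{\left(J \right)} = \left(-4\right) \left(-4\right) = 16$)
$l = 16$
$l \left(\left(-4 - 1\right) + Z{\left(q{\left(-4 \right)},r{\left(x \right)} \right)}\right) = 16 \left(\left(-4 - 1\right) + \left(-5 + 1\right)\right) = 16 \left(-5 - 4\right) = 16 \left(-9\right) = -144$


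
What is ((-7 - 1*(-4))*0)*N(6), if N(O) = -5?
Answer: 0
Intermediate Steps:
((-7 - 1*(-4))*0)*N(6) = ((-7 - 1*(-4))*0)*(-5) = ((-7 + 4)*0)*(-5) = -3*0*(-5) = 0*(-5) = 0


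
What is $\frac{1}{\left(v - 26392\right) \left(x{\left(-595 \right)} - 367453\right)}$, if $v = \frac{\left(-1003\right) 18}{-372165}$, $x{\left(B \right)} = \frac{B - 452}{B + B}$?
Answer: $\frac{73812725}{715819459753243733} \approx 1.0312 \cdot 10^{-10}$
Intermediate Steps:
$x{\left(B \right)} = \frac{-452 + B}{2 B}$
$v = \frac{6018}{124055}$ ($v = \left(-18054\right) \left(- \frac{1}{372165}\right) = \frac{6018}{124055} \approx 0.048511$)
$\frac{1}{\left(v - 26392\right) \left(x{\left(-595 \right)} - 367453\right)} = \frac{1}{\left(\frac{6018}{124055} - 26392\right) \left(\frac{-452 - 595}{2 \left(-595\right)} - 367453\right)} = \frac{1}{\left(- \frac{3274053542}{124055}\right) \left(\frac{1}{2} \left(- \frac{1}{595}\right) \left(-1047\right) - 367453\right)} = \frac{1}{\left(- \frac{3274053542}{124055}\right) \left(\frac{1047}{1190} - 367453\right)} = \frac{1}{\left(- \frac{3274053542}{124055}\right) \left(- \frac{437268023}{1190}\right)} = \frac{1}{\frac{715819459753243733}{73812725}} = \frac{73812725}{715819459753243733}$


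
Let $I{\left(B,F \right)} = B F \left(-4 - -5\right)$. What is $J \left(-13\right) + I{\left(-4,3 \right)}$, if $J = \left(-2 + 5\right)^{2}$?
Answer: $-129$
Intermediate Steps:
$I{\left(B,F \right)} = B F$ ($I{\left(B,F \right)} = B F \left(-4 + 5\right) = B F 1 = B F$)
$J = 9$ ($J = 3^{2} = 9$)
$J \left(-13\right) + I{\left(-4,3 \right)} = 9 \left(-13\right) - 12 = -117 - 12 = -129$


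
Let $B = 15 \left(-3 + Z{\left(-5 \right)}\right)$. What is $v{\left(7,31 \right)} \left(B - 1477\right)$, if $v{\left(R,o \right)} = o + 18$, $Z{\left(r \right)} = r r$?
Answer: $-56203$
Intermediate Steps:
$Z{\left(r \right)} = r^{2}$
$B = 330$ ($B = 15 \left(-3 + \left(-5\right)^{2}\right) = 15 \left(-3 + 25\right) = 15 \cdot 22 = 330$)
$v{\left(R,o \right)} = 18 + o$
$v{\left(7,31 \right)} \left(B - 1477\right) = \left(18 + 31\right) \left(330 - 1477\right) = 49 \left(-1147\right) = -56203$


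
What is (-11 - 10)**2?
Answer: 441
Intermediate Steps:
(-11 - 10)**2 = (-21)**2 = 441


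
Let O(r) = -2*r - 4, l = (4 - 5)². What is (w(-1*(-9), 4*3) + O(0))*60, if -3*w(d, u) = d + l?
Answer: -440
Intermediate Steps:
l = 1 (l = (-1)² = 1)
O(r) = -4 - 2*r
w(d, u) = -⅓ - d/3 (w(d, u) = -(d + 1)/3 = -(1 + d)/3 = -⅓ - d/3)
(w(-1*(-9), 4*3) + O(0))*60 = ((-⅓ - (-1)*(-9)/3) + (-4 - 2*0))*60 = ((-⅓ - ⅓*9) + (-4 + 0))*60 = ((-⅓ - 3) - 4)*60 = (-10/3 - 4)*60 = -22/3*60 = -440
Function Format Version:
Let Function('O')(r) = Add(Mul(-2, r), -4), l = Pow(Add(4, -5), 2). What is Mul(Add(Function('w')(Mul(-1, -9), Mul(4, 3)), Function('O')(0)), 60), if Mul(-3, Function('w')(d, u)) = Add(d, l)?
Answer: -440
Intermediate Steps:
l = 1 (l = Pow(-1, 2) = 1)
Function('O')(r) = Add(-4, Mul(-2, r))
Function('w')(d, u) = Add(Rational(-1, 3), Mul(Rational(-1, 3), d)) (Function('w')(d, u) = Mul(Rational(-1, 3), Add(d, 1)) = Mul(Rational(-1, 3), Add(1, d)) = Add(Rational(-1, 3), Mul(Rational(-1, 3), d)))
Mul(Add(Function('w')(Mul(-1, -9), Mul(4, 3)), Function('O')(0)), 60) = Mul(Add(Add(Rational(-1, 3), Mul(Rational(-1, 3), Mul(-1, -9))), Add(-4, Mul(-2, 0))), 60) = Mul(Add(Add(Rational(-1, 3), Mul(Rational(-1, 3), 9)), Add(-4, 0)), 60) = Mul(Add(Add(Rational(-1, 3), -3), -4), 60) = Mul(Add(Rational(-10, 3), -4), 60) = Mul(Rational(-22, 3), 60) = -440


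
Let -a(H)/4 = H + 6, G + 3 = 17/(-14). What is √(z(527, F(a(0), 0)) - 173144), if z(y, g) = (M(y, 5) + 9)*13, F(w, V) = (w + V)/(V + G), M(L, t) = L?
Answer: 12*I*√1154 ≈ 407.65*I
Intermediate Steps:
G = -59/14 (G = -3 + 17/(-14) = -3 + 17*(-1/14) = -3 - 17/14 = -59/14 ≈ -4.2143)
a(H) = -24 - 4*H (a(H) = -4*(H + 6) = -4*(6 + H) = -24 - 4*H)
F(w, V) = (V + w)/(-59/14 + V) (F(w, V) = (w + V)/(V - 59/14) = (V + w)/(-59/14 + V))
z(y, g) = 117 + 13*y (z(y, g) = (y + 9)*13 = (9 + y)*13 = 117 + 13*y)
√(z(527, F(a(0), 0)) - 173144) = √((117 + 13*527) - 173144) = √((117 + 6851) - 173144) = √(6968 - 173144) = √(-166176) = 12*I*√1154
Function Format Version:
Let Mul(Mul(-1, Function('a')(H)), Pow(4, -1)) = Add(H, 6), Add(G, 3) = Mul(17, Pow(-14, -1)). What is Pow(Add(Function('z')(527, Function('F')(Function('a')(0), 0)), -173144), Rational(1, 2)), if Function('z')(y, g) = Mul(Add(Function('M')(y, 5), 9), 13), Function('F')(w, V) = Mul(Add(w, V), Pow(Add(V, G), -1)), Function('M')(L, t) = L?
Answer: Mul(12, I, Pow(1154, Rational(1, 2))) ≈ Mul(407.65, I)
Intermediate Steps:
G = Rational(-59, 14) (G = Add(-3, Mul(17, Pow(-14, -1))) = Add(-3, Mul(17, Rational(-1, 14))) = Add(-3, Rational(-17, 14)) = Rational(-59, 14) ≈ -4.2143)
Function('a')(H) = Add(-24, Mul(-4, H)) (Function('a')(H) = Mul(-4, Add(H, 6)) = Mul(-4, Add(6, H)) = Add(-24, Mul(-4, H)))
Function('F')(w, V) = Mul(Pow(Add(Rational(-59, 14), V), -1), Add(V, w)) (Function('F')(w, V) = Mul(Add(w, V), Pow(Add(V, Rational(-59, 14)), -1)) = Mul(Add(V, w), Pow(Add(Rational(-59, 14), V), -1)) = Mul(Pow(Add(Rational(-59, 14), V), -1), Add(V, w)))
Function('z')(y, g) = Add(117, Mul(13, y)) (Function('z')(y, g) = Mul(Add(y, 9), 13) = Mul(Add(9, y), 13) = Add(117, Mul(13, y)))
Pow(Add(Function('z')(527, Function('F')(Function('a')(0), 0)), -173144), Rational(1, 2)) = Pow(Add(Add(117, Mul(13, 527)), -173144), Rational(1, 2)) = Pow(Add(Add(117, 6851), -173144), Rational(1, 2)) = Pow(Add(6968, -173144), Rational(1, 2)) = Pow(-166176, Rational(1, 2)) = Mul(12, I, Pow(1154, Rational(1, 2)))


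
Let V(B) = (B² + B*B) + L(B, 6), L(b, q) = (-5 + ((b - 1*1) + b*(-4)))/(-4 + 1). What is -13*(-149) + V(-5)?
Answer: 1984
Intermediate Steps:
L(b, q) = 2 + b (L(b, q) = (-5 + ((b - 1) - 4*b))/(-3) = (-5 + ((-1 + b) - 4*b))*(-⅓) = (-5 + (-1 - 3*b))*(-⅓) = (-6 - 3*b)*(-⅓) = 2 + b)
V(B) = 2 + B + 2*B² (V(B) = (B² + B*B) + (2 + B) = (B² + B²) + (2 + B) = 2*B² + (2 + B) = 2 + B + 2*B²)
-13*(-149) + V(-5) = -13*(-149) + (2 - 5 + 2*(-5)²) = 1937 + (2 - 5 + 2*25) = 1937 + (2 - 5 + 50) = 1937 + 47 = 1984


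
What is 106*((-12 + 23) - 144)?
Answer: -14098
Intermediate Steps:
106*((-12 + 23) - 144) = 106*(11 - 144) = 106*(-133) = -14098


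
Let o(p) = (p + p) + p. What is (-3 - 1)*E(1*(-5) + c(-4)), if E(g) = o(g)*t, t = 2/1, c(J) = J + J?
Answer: 312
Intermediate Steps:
c(J) = 2*J
t = 2 (t = 2*1 = 2)
o(p) = 3*p (o(p) = 2*p + p = 3*p)
E(g) = 6*g (E(g) = (3*g)*2 = 6*g)
(-3 - 1)*E(1*(-5) + c(-4)) = (-3 - 1)*(6*(1*(-5) + 2*(-4))) = -24*(-5 - 8) = -24*(-13) = -4*(-78) = 312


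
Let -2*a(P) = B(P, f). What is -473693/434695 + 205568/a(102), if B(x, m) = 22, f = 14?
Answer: -8124053853/434695 ≈ -18689.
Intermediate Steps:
a(P) = -11 (a(P) = -½*22 = -11)
-473693/434695 + 205568/a(102) = -473693/434695 + 205568/(-11) = -473693*1/434695 + 205568*(-1/11) = -473693/434695 - 18688 = -8124053853/434695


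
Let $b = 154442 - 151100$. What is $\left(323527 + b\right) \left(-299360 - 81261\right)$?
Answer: $-124413205649$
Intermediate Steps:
$b = 3342$ ($b = 154442 - 151100 = 3342$)
$\left(323527 + b\right) \left(-299360 - 81261\right) = \left(323527 + 3342\right) \left(-299360 - 81261\right) = 326869 \left(-380621\right) = -124413205649$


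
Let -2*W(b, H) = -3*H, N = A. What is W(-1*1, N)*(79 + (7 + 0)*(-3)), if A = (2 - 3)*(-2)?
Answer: 174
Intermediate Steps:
A = 2 (A = -1*(-2) = 2)
N = 2
W(b, H) = 3*H/2 (W(b, H) = -(-3)*H/2 = 3*H/2)
W(-1*1, N)*(79 + (7 + 0)*(-3)) = ((3/2)*2)*(79 + (7 + 0)*(-3)) = 3*(79 + 7*(-3)) = 3*(79 - 21) = 3*58 = 174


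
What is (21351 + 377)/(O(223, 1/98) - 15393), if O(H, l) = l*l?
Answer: -208675712/147834371 ≈ -1.4116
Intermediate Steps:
O(H, l) = l²
(21351 + 377)/(O(223, 1/98) - 15393) = (21351 + 377)/((1/98)² - 15393) = 21728/((1/98)² - 15393) = 21728/(1/9604 - 15393) = 21728/(-147834371/9604) = 21728*(-9604/147834371) = -208675712/147834371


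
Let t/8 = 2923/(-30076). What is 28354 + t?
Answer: 213187880/7519 ≈ 28353.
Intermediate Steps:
t = -5846/7519 (t = 8*(2923/(-30076)) = 8*(2923*(-1/30076)) = 8*(-2923/30076) = -5846/7519 ≈ -0.77750)
28354 + t = 28354 - 5846/7519 = 213187880/7519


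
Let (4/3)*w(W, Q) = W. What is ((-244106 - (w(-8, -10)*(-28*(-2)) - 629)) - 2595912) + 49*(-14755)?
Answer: -3562048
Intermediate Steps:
w(W, Q) = 3*W/4
((-244106 - (w(-8, -10)*(-28*(-2)) - 629)) - 2595912) + 49*(-14755) = ((-244106 - (((¾)*(-8))*(-28*(-2)) - 629)) - 2595912) + 49*(-14755) = ((-244106 - (-6*56 - 629)) - 2595912) - 722995 = ((-244106 - (-336 - 629)) - 2595912) - 722995 = ((-244106 - 1*(-965)) - 2595912) - 722995 = ((-244106 + 965) - 2595912) - 722995 = (-243141 - 2595912) - 722995 = -2839053 - 722995 = -3562048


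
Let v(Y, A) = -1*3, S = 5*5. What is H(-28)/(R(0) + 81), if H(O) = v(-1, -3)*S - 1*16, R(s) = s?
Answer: -91/81 ≈ -1.1235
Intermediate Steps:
S = 25
v(Y, A) = -3
H(O) = -91 (H(O) = -3*25 - 1*16 = -75 - 16 = -91)
H(-28)/(R(0) + 81) = -91/(0 + 81) = -91/81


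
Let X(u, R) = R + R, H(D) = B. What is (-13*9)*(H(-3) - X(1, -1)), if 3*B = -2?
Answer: -156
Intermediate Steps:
B = -⅔ (B = (⅓)*(-2) = -⅔ ≈ -0.66667)
H(D) = -⅔
X(u, R) = 2*R
(-13*9)*(H(-3) - X(1, -1)) = (-13*9)*(-⅔ - 2*(-1)) = -117*(-⅔ - 1*(-2)) = -117*(-⅔ + 2) = -117*4/3 = -156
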